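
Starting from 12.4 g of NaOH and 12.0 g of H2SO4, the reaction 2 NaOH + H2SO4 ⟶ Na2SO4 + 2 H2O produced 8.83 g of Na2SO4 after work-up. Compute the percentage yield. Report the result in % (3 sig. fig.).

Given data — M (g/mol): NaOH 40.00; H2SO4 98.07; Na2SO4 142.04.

50.8 %

n(NaOH) = 12.40 / 40.00 = 0.3100 mol
n(H2SO4) = 12.00 / 98.07 = 0.1224 mol
n/ν for NaOH = 0.3100/2 = 0.1550
n/ν for H2SO4 = 0.1224/1 = 0.1224
Smallest n/ν is H2SO4 → limiting reagent.
theoretical n(Na2SO4) = (1/1) × 0.1224 = 0.1224 mol → 17.39 g
% yield = 8.83 / 17.39 × 100 = 50.78 %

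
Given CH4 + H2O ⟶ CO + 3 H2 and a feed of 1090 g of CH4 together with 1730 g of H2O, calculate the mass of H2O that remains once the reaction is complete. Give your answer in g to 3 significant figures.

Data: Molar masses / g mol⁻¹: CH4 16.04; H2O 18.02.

505 g

n(CH4) = 1090 / 16.04 = 67.96 mol
n(H2O) = 1730 / 18.02 = 96.00 mol
n/ν for CH4 = 67.96/1 = 67.96
n/ν for H2O = 96.00/1 = 96.00
Smallest n/ν is CH4 → limiting reagent.
H2O consumed = (1/1) × 67.96 = 67.96 mol
H2O remaining = 96.00 − 67.96 = 28.04 mol
mass = 28.04 × 18.02 = 505.3 g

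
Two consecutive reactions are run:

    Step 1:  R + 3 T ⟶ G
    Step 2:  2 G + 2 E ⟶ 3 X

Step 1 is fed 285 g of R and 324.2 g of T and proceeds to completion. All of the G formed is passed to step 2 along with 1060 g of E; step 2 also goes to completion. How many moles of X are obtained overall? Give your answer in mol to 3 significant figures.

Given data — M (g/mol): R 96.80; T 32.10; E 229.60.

Step 1:
n(R) = 285.0 / 96.80 = 2.944 mol
n(T) = 324.2 / 32.10 = 10.10 mol
n/ν for R = 2.944/1 = 2.944
n/ν for T = 10.10/3 = 3.367
Smallest n/ν is R → limiting reagent.
n(G) produced = (1/1) × 2.944 = 2.944 mol
Step 2:
n(G) available = 2.944 mol
n(E) = 1060 / 229.60 = 4.617 mol
n/ν for G = 2.944/2 = 1.472
n/ν for E = 4.617/2 = 2.309
Smallest n/ν is G → limiting reagent.
n(X) = (3/2) × 2.944 = 4.416 mol

4.42 mol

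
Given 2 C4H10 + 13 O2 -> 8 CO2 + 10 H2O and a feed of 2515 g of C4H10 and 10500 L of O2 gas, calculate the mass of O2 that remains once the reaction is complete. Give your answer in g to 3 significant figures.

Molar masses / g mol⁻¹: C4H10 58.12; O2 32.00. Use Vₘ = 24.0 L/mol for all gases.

5000 g

n(C4H10) = 2515 / 58.12 = 43.27 mol
n(O2) = 10500 / 24.0 = 437.5 mol
n/ν for C4H10 = 43.27/2 = 21.64
n/ν for O2 = 437.5/13 = 33.65
Smallest n/ν is C4H10 → limiting reagent.
O2 consumed = (13/2) × 43.27 = 281.3 mol
O2 remaining = 437.5 − 281.3 = 156.2 mol
mass = 156.2 × 32.00 = 4998 g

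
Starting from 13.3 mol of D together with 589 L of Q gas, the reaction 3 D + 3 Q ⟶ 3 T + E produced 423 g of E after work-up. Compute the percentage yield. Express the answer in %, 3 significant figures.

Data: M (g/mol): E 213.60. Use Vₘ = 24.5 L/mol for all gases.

44.7 %

n(D) = 13.30 mol
n(Q) = 589.0 / 24.5 = 24.04 mol
n/ν for D = 13.30/3 = 4.433
n/ν for Q = 24.04/3 = 8.013
Smallest n/ν is D → limiting reagent.
theoretical n(E) = (1/3) × 13.30 = 4.433 mol → 946.9 g
% yield = 423 / 946.9 × 100 = 44.67 %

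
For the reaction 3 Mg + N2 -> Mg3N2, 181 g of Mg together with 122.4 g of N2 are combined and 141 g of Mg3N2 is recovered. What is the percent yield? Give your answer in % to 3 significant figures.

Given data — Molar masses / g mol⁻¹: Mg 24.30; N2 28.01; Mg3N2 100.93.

n(Mg) = 181.0 / 24.30 = 7.449 mol
n(N2) = 122.4 / 28.01 = 4.370 mol
n/ν for Mg = 7.449/3 = 2.483
n/ν for N2 = 4.370/1 = 4.370
Smallest n/ν is Mg → limiting reagent.
theoretical n(Mg3N2) = (1/3) × 7.449 = 2.483 mol → 250.6 g
% yield = 141 / 250.6 × 100 = 56.26 %

56.3 %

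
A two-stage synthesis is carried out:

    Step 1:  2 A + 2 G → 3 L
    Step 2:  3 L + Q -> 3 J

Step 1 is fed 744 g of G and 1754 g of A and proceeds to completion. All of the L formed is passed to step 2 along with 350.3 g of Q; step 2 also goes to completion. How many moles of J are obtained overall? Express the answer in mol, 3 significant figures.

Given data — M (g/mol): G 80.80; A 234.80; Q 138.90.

7.57 mol

Step 1:
n(G) = 744.0 / 80.80 = 9.208 mol
n(A) = 1754 / 234.80 = 7.470 mol
n/ν for G = 9.208/2 = 4.604
n/ν for A = 7.470/2 = 3.735
Smallest n/ν is A → limiting reagent.
n(L) produced = (3/2) × 7.470 = 11.21 mol
Step 2:
n(L) available = 11.21 mol
n(Q) = 350.3 / 138.90 = 2.522 mol
n/ν for L = 11.21/3 = 3.737
n/ν for Q = 2.522/1 = 2.522
Smallest n/ν is Q → limiting reagent.
n(J) = (3/1) × 2.522 = 7.566 mol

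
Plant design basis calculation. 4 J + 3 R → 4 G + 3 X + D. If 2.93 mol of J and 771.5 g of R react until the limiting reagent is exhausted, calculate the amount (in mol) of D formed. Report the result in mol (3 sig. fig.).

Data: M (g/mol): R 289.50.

0.733 mol

n(J) = 2.930 mol
n(R) = 771.5 / 289.50 = 2.665 mol
n/ν for J = 2.930/4 = 0.7325
n/ν for R = 2.665/3 = 0.8883
Smallest n/ν is J → limiting reagent.
n(D) = (1/4) × 2.930 = 0.7325 mol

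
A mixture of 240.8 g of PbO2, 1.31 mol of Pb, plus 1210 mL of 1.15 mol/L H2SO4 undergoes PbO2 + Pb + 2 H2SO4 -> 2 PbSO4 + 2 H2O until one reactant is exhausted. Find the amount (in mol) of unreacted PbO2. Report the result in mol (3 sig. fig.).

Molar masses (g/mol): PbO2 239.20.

n(PbO2) = 240.8 / 239.20 = 1.007 mol
n(Pb) = 1.310 mol
n(H2SO4) = 1.15 × 1210/1000 = 1.392 mol
n/ν for PbO2 = 1.007/1 = 1.007
n/ν for Pb = 1.310/1 = 1.310
n/ν for H2SO4 = 1.392/2 = 0.6960
Smallest n/ν is H2SO4 → limiting reagent.
PbO2 consumed = (1/2) × 1.392 = 0.6960 mol
PbO2 remaining = 1.007 − 0.6960 = 0.3110 mol

0.311 mol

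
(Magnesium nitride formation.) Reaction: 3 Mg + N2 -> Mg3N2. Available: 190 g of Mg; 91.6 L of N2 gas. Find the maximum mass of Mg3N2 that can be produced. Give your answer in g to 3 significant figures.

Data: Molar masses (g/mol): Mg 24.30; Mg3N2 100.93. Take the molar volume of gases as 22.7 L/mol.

263 g

n(Mg) = 190.0 / 24.30 = 7.819 mol
n(N2) = 91.60 / 22.7 = 4.035 mol
n/ν for Mg = 7.819/3 = 2.606
n/ν for N2 = 4.035/1 = 4.035
Smallest n/ν is Mg → limiting reagent.
n(Mg3N2) = (1/3) × 7.819 = 2.606 mol
mass = 2.606 × 100.93 = 263.0 g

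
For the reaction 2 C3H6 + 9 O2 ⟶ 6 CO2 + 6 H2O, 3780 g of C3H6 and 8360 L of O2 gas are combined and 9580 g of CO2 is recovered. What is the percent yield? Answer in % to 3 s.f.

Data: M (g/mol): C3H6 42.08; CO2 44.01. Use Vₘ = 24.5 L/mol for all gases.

95.7 %

n(C3H6) = 3780 / 42.08 = 89.83 mol
n(O2) = 8360 / 24.5 = 341.2 mol
n/ν for C3H6 = 89.83/2 = 44.92
n/ν for O2 = 341.2/9 = 37.91
Smallest n/ν is O2 → limiting reagent.
theoretical n(CO2) = (6/9) × 341.2 = 227.5 mol → 10010 g
% yield = 9580 / 10010 × 100 = 95.70 %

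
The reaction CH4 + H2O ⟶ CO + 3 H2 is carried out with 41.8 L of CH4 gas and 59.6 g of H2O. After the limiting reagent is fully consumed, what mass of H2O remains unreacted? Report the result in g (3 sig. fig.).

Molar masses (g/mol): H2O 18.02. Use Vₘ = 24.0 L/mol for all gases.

28.2 g

n(CH4) = 41.80 / 24.0 = 1.742 mol
n(H2O) = 59.60 / 18.02 = 3.307 mol
n/ν for CH4 = 1.742/1 = 1.742
n/ν for H2O = 3.307/1 = 3.307
Smallest n/ν is CH4 → limiting reagent.
H2O consumed = (1/1) × 1.742 = 1.742 mol
H2O remaining = 3.307 − 1.742 = 1.565 mol
mass = 1.565 × 18.02 = 28.20 g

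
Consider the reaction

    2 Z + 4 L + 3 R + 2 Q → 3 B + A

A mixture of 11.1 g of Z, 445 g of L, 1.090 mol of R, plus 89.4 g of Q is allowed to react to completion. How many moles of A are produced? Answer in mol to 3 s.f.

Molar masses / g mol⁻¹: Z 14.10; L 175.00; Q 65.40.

0.363 mol

n(Z) = 11.10 / 14.10 = 0.7872 mol
n(L) = 445.0 / 175.00 = 2.543 mol
n(R) = 1.090 mol
n(Q) = 89.40 / 65.40 = 1.367 mol
n/ν for Z = 0.7872/2 = 0.3936
n/ν for L = 2.543/4 = 0.6358
n/ν for R = 1.090/3 = 0.3633
n/ν for Q = 1.367/2 = 0.6835
Smallest n/ν is R → limiting reagent.
n(A) = (1/3) × 1.090 = 0.3633 mol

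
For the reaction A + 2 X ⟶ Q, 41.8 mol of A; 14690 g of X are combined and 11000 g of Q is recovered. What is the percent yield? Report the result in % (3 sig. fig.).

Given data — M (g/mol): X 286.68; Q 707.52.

60.7 %

n(A) = 41.80 mol
n(X) = 14690 / 286.68 = 51.24 mol
n/ν for A = 41.80/1 = 41.80
n/ν for X = 51.24/2 = 25.62
Smallest n/ν is X → limiting reagent.
theoretical n(Q) = (1/2) × 51.24 = 25.62 mol → 18130 g
% yield = 11000 / 18130 × 100 = 60.67 %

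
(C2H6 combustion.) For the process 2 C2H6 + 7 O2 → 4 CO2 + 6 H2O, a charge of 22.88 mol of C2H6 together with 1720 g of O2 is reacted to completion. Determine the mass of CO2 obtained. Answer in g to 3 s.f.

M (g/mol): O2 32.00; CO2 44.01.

1350 g

n(C2H6) = 22.88 mol
n(O2) = 1720 / 32.00 = 53.75 mol
n/ν → C2H6: 11.44, O2: 7.679; O2 is limiting.
n(CO2) = (4/7) × 53.75 = 30.71 mol
mass = 30.71 × 44.01 = 1352 g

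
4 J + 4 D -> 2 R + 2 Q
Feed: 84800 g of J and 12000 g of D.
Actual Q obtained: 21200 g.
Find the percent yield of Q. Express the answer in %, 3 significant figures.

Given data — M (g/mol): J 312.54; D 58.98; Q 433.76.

n(J) = 84800 / 312.54 = 271.3 mol
n(D) = 12000 / 58.98 = 203.5 mol
n/ν for J = 271.3/4 = 67.83
n/ν for D = 203.5/4 = 50.88
Smallest n/ν is D → limiting reagent.
theoretical n(Q) = (2/4) × 203.5 = 101.8 mol → 44160 g
% yield = 21200 / 44160 × 100 = 48.01 %

48.0 %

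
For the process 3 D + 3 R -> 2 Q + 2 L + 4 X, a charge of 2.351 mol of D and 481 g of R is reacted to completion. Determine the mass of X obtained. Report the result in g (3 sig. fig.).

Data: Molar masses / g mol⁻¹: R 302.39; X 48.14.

n(D) = 2.351 mol
n(R) = 481.0 / 302.39 = 1.591 mol
n/ν for D = 2.351/3 = 0.7837
n/ν for R = 1.591/3 = 0.5303
Smallest n/ν is R → limiting reagent.
n(X) = (4/3) × 1.591 = 2.121 mol
mass = 2.121 × 48.14 = 102.1 g

102 g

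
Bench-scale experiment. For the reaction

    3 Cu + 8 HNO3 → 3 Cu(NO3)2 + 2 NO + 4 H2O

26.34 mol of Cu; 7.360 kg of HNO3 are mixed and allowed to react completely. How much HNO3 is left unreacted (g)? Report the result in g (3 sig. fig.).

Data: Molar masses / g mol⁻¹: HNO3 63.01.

n(Cu) = 26.34 mol
n(HNO3) = 7.360×1000 / 63.01 = 116.8 mol
n/ν for Cu = 26.34/3 = 8.780
n/ν for HNO3 = 116.8/8 = 14.60
Smallest n/ν is Cu → limiting reagent.
HNO3 consumed = (8/3) × 26.34 = 70.24 mol
HNO3 remaining = 116.8 − 70.24 = 46.56 mol
mass = 46.56 × 63.01 = 2934 g

2930 g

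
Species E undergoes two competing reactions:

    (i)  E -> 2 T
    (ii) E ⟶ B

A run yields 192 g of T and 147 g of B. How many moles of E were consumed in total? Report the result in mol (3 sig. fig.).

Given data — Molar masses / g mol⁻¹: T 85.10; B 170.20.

n(T) = 192 / 85.10 = 2.256 mol
n(B) = 147 / 170.20 = 0.8637 mol
n(E) via (i) = (1/2)×2.256 = 1.128 mol
n(E) via (ii) = (1/1)×0.8637 = 0.8637 mol
total n(E) = 1.128 + 0.8637 = 1.992 mol

1.99 mol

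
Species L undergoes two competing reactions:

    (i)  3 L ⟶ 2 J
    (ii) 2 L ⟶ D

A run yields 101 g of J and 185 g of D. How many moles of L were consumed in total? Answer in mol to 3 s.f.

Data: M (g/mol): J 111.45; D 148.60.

n(J) = 101 / 111.45 = 0.9062 mol
n(D) = 185 / 148.60 = 1.245 mol
n(L) via (i) = (3/2)×0.9062 = 1.359 mol
n(L) via (ii) = (2/1)×1.245 = 2.490 mol
total n(L) = 1.359 + 2.490 = 3.849 mol

3.85 mol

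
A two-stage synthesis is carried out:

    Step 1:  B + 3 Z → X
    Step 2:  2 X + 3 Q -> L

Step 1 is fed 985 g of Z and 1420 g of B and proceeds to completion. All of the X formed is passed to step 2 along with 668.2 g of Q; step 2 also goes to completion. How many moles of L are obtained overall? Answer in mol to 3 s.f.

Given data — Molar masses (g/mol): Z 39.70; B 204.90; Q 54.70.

Step 1:
n(Z) = 985.0 / 39.70 = 24.81 mol
n(B) = 1420 / 204.90 = 6.930 mol
n/ν for Z = 24.81/3 = 8.270
n/ν for B = 6.930/1 = 6.930
Smallest n/ν is B → limiting reagent.
n(X) produced = (1/1) × 6.930 = 6.930 mol
Step 2:
n(X) available = 6.930 mol
n(Q) = 668.2 / 54.70 = 12.22 mol
n/ν for X = 6.930/2 = 3.465
n/ν for Q = 12.22/3 = 4.073
Smallest n/ν is X → limiting reagent.
n(L) = (1/2) × 6.930 = 3.465 mol

3.47 mol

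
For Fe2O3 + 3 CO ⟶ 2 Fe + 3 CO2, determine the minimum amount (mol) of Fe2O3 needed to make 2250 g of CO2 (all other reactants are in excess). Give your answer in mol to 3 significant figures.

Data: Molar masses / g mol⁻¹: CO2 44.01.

17.0 mol

n(CO2) = 2250 / 44.01 = 51.12 mol
n(Fe2O3) = (1/3) × 51.12 = 17.04 mol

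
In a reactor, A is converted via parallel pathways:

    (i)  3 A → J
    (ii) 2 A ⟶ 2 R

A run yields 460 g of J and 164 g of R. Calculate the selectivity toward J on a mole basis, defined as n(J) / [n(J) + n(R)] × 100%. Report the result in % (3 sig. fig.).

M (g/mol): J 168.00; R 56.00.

n(J) = 460 / 168.00 = 2.738 mol
n(R) = 164 / 56.00 = 2.929 mol
selectivity = 2.738/(2.738+2.929) × 100 = 48.31 %

48.3 %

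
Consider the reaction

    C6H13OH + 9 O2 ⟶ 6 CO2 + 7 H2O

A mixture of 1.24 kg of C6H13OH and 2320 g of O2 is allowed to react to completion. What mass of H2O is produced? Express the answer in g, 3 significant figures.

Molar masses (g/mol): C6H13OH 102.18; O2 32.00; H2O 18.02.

n(C6H13OH) = 1.240×1000 / 102.18 = 12.14 mol
n(O2) = 2320 / 32.00 = 72.50 mol
n/ν for C6H13OH = 12.14/1 = 12.14
n/ν for O2 = 72.50/9 = 8.056
Smallest n/ν is O2 → limiting reagent.
n(H2O) = (7/9) × 72.50 = 56.39 mol
mass = 56.39 × 18.02 = 1016 g

1020 g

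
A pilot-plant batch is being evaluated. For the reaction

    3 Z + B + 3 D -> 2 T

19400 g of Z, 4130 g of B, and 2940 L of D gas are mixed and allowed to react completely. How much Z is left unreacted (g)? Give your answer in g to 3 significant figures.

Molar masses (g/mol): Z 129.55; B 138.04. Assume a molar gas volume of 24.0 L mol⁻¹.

7770 g

n(Z) = 19400 / 129.55 = 149.7 mol
n(B) = 4130 / 138.04 = 29.92 mol
n(D) = 2940 / 24.0 = 122.5 mol
n/ν for Z = 149.7/3 = 49.90
n/ν for B = 29.92/1 = 29.92
n/ν for D = 122.5/3 = 40.83
Smallest n/ν is B → limiting reagent.
Z consumed = (3/1) × 29.92 = 89.76 mol
Z remaining = 149.7 − 89.76 = 59.94 mol
mass = 59.94 × 129.55 = 7765 g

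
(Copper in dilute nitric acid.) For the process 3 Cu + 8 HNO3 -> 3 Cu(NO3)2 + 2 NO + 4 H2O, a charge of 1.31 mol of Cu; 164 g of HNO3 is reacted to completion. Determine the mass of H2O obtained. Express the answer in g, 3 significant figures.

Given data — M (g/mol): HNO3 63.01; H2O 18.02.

23.5 g

n(Cu) = 1.310 mol
n(HNO3) = 164.0 / 63.01 = 2.603 mol
n/ν → Cu: 0.4367, HNO3: 0.3254; HNO3 is limiting.
n(H2O) = (4/8) × 2.603 = 1.302 mol
mass = 1.302 × 18.02 = 23.46 g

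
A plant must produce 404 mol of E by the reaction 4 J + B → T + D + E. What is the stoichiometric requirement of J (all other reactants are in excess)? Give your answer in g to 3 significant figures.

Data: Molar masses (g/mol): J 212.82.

n(E) = 404.0 mol
n(J) = (4/1) × 404.0 = 1616 mol
mass = 1616 × 212.82 = 343900 g

344000 g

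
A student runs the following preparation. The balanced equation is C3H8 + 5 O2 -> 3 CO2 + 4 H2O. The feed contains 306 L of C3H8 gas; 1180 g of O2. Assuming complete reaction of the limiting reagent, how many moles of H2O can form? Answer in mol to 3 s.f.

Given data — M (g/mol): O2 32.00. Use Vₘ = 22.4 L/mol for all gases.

29.5 mol

n(C3H8) = 306.0 / 22.4 = 13.66 mol
n(O2) = 1180 / 32.00 = 36.88 mol
n/ν → C3H8: 13.66, O2: 7.376; O2 is limiting.
n(H2O) = (4/5) × 36.88 = 29.50 mol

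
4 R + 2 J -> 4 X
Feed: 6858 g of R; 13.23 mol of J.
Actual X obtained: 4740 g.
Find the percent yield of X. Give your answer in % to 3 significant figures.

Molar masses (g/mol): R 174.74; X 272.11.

65.8 %

n(R) = 6858 / 174.74 = 39.25 mol
n(J) = 13.23 mol
n/ν for R = 39.25/4 = 9.813
n/ν for J = 13.23/2 = 6.615
Smallest n/ν is J → limiting reagent.
theoretical n(X) = (4/2) × 13.23 = 26.46 mol → 7200 g
% yield = 4740 / 7200 × 100 = 65.83 %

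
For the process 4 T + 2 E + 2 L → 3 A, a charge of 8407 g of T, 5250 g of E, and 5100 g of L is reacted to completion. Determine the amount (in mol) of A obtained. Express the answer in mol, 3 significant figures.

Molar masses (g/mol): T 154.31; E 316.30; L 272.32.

n(T) = 8407 / 154.31 = 54.48 mol
n(E) = 5250 / 316.30 = 16.60 mol
n(L) = 5100 / 272.32 = 18.73 mol
n/ν for T = 54.48/4 = 13.62
n/ν for E = 16.60/2 = 8.300
n/ν for L = 18.73/2 = 9.365
Smallest n/ν is E → limiting reagent.
n(A) = (3/2) × 16.60 = 24.90 mol

24.9 mol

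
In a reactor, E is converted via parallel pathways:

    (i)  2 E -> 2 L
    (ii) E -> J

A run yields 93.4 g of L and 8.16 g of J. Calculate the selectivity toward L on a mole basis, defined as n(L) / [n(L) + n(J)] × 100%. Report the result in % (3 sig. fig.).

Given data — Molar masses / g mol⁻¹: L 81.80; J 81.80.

n(L) = 93.4 / 81.80 = 1.142 mol
n(J) = 8.16 / 81.80 = 0.09976 mol
selectivity = 1.142/(1.142+0.09976) × 100 = 91.97 %

92.0 %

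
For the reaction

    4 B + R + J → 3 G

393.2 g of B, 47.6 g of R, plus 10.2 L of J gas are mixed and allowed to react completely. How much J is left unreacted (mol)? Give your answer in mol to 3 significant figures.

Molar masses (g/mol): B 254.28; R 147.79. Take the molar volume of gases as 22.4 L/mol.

n(B) = 393.2 / 254.28 = 1.546 mol
n(R) = 47.60 / 147.79 = 0.3221 mol
n(J) = 10.20 / 22.4 = 0.4554 mol
n/ν → B: 0.3865, R: 0.3221, J: 0.4554; R is limiting.
J consumed = (1/1) × 0.3221 = 0.3221 mol
J remaining = 0.4554 − 0.3221 = 0.1333 mol

0.133 mol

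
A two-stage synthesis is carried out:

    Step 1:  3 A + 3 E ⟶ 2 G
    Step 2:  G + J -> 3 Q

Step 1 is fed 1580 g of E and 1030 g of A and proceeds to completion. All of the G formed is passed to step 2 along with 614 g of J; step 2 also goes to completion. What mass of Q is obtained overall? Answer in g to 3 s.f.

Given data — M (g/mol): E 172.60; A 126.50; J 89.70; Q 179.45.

Step 1:
n(E) = 1580 / 172.60 = 9.154 mol
n(A) = 1030 / 126.50 = 8.142 mol
n/ν for E = 9.154/3 = 3.051
n/ν for A = 8.142/3 = 2.714
Smallest n/ν is A → limiting reagent.
n(G) produced = (2/3) × 8.142 = 5.428 mol
Step 2:
n(G) available = 5.428 mol
n(J) = 614.0 / 89.70 = 6.845 mol
n/ν for G = 5.428/1 = 5.428
n/ν for J = 6.845/1 = 6.845
Smallest n/ν is G → limiting reagent.
n(Q) = (3/1) × 5.428 = 16.28 mol
mass = 16.28 × 179.45 = 2921 g

2920 g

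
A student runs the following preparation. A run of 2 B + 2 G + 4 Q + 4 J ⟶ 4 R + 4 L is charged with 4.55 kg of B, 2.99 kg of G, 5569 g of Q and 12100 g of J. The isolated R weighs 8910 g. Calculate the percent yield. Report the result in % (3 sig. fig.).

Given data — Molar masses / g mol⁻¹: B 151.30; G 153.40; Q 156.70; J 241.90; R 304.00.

82.5 %

n(B) = 4.550×1000 / 151.30 = 30.07 mol
n(G) = 2.990×1000 / 153.40 = 19.49 mol
n(Q) = 5569 / 156.70 = 35.54 mol
n(J) = 12100 / 241.90 = 50.02 mol
n/ν → B: 15.04, G: 9.745, Q: 8.885, J: 12.51; Q is limiting.
theoretical n(R) = (4/4) × 35.54 = 35.54 mol → 10800 g
% yield = 8910 / 10800 × 100 = 82.50 %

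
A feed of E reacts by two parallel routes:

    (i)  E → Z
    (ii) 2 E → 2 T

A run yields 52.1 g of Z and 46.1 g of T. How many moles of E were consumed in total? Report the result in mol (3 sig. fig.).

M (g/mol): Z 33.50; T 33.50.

n(Z) = 52.1 / 33.50 = 1.555 mol
n(T) = 46.1 / 33.50 = 1.376 mol
n(E) via (i) = (1/1)×1.555 = 1.555 mol
n(E) via (ii) = (2/2)×1.376 = 1.376 mol
total n(E) = 1.555 + 1.376 = 2.931 mol

2.93 mol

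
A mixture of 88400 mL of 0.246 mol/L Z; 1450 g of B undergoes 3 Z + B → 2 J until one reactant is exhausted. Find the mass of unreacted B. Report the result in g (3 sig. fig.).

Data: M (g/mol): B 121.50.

569 g

n(Z) = 0.246 × 88400/1000 = 21.75 mol
n(B) = 1450 / 121.50 = 11.93 mol
n/ν for Z = 21.75/3 = 7.250
n/ν for B = 11.93/1 = 11.93
Smallest n/ν is Z → limiting reagent.
B consumed = (1/3) × 21.75 = 7.250 mol
B remaining = 11.93 − 7.250 = 4.680 mol
mass = 4.680 × 121.50 = 568.6 g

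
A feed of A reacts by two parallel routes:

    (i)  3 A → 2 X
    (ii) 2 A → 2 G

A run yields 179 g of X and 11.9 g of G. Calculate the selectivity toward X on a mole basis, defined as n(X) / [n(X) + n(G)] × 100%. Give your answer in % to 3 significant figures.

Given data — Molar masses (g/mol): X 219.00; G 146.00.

n(X) = 179 / 219.00 = 0.8174 mol
n(G) = 11.9 / 146.00 = 0.08151 mol
selectivity = 0.8174/(0.8174+0.08151) × 100 = 90.93 %

90.9 %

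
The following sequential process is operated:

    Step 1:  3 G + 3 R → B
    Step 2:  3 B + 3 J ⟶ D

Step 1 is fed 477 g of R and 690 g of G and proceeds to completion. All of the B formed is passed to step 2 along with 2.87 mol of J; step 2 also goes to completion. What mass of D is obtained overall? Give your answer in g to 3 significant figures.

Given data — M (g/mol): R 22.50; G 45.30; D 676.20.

647 g

Step 1:
n(R) = 477.0 / 22.50 = 21.20 mol
n(G) = 690.0 / 45.30 = 15.23 mol
n/ν for R = 21.20/3 = 7.067
n/ν for G = 15.23/3 = 5.077
Smallest n/ν is G → limiting reagent.
n(B) produced = (1/3) × 15.23 = 5.077 mol
Step 2:
n(B) available = 5.077 mol
n(J) = 2.870 mol
n/ν for B = 5.077/3 = 1.692
n/ν for J = 2.870/3 = 0.9567
Smallest n/ν is J → limiting reagent.
n(D) = (1/3) × 2.870 = 0.9567 mol
mass = 0.9567 × 676.20 = 646.9 g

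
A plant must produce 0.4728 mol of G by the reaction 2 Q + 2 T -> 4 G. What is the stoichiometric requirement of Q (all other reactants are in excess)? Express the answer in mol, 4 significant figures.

n(G) = 0.4728 mol
n(Q) = (2/4) × 0.4728 = 0.2364 mol

0.2364 mol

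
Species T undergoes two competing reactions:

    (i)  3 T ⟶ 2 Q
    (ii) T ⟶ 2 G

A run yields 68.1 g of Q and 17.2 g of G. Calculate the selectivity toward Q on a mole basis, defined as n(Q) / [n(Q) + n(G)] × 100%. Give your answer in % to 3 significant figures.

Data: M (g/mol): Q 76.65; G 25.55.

56.9 %

n(Q) = 68.1 / 76.65 = 0.8885 mol
n(G) = 17.2 / 25.55 = 0.6732 mol
selectivity = 0.8885/(0.8885+0.6732) × 100 = 56.89 %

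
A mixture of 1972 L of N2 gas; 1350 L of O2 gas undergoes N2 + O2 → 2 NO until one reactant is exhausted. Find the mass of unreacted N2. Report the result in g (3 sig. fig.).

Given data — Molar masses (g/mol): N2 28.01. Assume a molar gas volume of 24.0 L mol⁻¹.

726 g

n(N2) = 1972 / 24.0 = 82.17 mol
n(O2) = 1350 / 24.0 = 56.25 mol
n/ν → N2: 82.17, O2: 56.25; O2 is limiting.
N2 consumed = (1/1) × 56.25 = 56.25 mol
N2 remaining = 82.17 − 56.25 = 25.92 mol
mass = 25.92 × 28.01 = 726.0 g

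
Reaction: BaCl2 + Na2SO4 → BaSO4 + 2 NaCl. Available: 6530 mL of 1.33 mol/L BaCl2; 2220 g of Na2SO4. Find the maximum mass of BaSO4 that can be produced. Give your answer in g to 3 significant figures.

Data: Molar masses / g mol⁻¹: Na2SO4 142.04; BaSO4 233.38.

n(BaCl2) = 1.33 × 6530/1000 = 8.685 mol
n(Na2SO4) = 2220 / 142.04 = 15.63 mol
n/ν for BaCl2 = 8.685/1 = 8.685
n/ν for Na2SO4 = 15.63/1 = 15.63
Smallest n/ν is BaCl2 → limiting reagent.
n(BaSO4) = (1/1) × 8.685 = 8.685 mol
mass = 8.685 × 233.38 = 2027 g

2030 g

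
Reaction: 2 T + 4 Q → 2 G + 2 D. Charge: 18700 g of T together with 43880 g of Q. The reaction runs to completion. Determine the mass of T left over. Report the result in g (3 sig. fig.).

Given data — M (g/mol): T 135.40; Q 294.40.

8610 g

n(T) = 18700 / 135.40 = 138.1 mol
n(Q) = 43880 / 294.40 = 149.0 mol
n/ν → T: 69.05, Q: 37.25; Q is limiting.
T consumed = (2/4) × 149.0 = 74.50 mol
T remaining = 138.1 − 74.50 = 63.60 mol
mass = 63.60 × 135.40 = 8611 g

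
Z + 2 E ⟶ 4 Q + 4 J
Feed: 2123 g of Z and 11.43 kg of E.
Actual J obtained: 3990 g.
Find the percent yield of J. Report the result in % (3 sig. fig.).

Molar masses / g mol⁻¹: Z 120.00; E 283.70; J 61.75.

91.3 %

n(Z) = 2123 / 120.00 = 17.69 mol
n(E) = 11.43×1000 / 283.70 = 40.29 mol
n/ν → Z: 17.69, E: 20.15; Z is limiting.
theoretical n(J) = (4/1) × 17.69 = 70.76 mol → 4369 g
% yield = 3990 / 4369 × 100 = 91.33 %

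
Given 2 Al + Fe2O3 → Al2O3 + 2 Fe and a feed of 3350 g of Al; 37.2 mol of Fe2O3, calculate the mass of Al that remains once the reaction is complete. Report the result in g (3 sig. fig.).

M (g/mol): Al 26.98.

1340 g

n(Al) = 3350 / 26.98 = 124.2 mol
n(Fe2O3) = 37.20 mol
n/ν → Al: 62.10, Fe2O3: 37.20; Fe2O3 is limiting.
Al consumed = (2/1) × 37.20 = 74.40 mol
Al remaining = 124.2 − 74.40 = 49.80 mol
mass = 49.80 × 26.98 = 1344 g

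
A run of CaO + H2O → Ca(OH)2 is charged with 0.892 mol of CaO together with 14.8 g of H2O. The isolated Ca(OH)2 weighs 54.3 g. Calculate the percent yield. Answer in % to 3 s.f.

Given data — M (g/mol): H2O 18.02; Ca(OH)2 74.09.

n(CaO) = 0.8920 mol
n(H2O) = 14.80 / 18.02 = 0.8213 mol
n/ν for CaO = 0.8920/1 = 0.8920
n/ν for H2O = 0.8213/1 = 0.8213
Smallest n/ν is H2O → limiting reagent.
theoretical n(Ca(OH)2) = (1/1) × 0.8213 = 0.8213 mol → 60.85 g
% yield = 54.3 / 60.85 × 100 = 89.24 %

89.2 %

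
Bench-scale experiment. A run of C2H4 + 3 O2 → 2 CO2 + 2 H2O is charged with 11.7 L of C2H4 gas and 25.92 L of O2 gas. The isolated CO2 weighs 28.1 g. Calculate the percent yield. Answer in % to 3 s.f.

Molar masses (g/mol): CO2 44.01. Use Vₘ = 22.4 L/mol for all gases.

n(C2H4) = 11.70 / 22.4 = 0.5223 mol
n(O2) = 25.92 / 22.4 = 1.157 mol
n/ν → C2H4: 0.5223, O2: 0.3857; O2 is limiting.
theoretical n(CO2) = (2/3) × 1.157 = 0.7713 mol → 33.94 g
% yield = 28.1 / 33.94 × 100 = 82.79 %

82.8 %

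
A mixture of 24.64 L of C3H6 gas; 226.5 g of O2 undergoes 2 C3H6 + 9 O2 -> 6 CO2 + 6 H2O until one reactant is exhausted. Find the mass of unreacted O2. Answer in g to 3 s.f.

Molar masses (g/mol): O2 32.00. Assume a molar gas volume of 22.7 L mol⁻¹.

n(C3H6) = 24.64 / 22.7 = 1.085 mol
n(O2) = 226.5 / 32.00 = 7.078 mol
n/ν → C3H6: 0.5425, O2: 0.7864; C3H6 is limiting.
O2 consumed = (9/2) × 1.085 = 4.883 mol
O2 remaining = 7.078 − 4.883 = 2.195 mol
mass = 2.195 × 32.00 = 70.24 g

70.2 g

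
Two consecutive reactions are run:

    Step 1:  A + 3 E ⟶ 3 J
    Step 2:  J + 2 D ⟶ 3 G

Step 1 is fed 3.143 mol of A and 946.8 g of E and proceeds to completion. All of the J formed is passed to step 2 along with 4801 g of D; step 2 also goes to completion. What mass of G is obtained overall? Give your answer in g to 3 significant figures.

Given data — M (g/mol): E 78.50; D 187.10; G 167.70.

4740 g

Step 1:
n(A) = 3.143 mol
n(E) = 946.8 / 78.50 = 12.06 mol
n/ν → A: 3.143, E: 4.020; A is limiting.
n(J) produced = (3/1) × 3.143 = 9.429 mol
Step 2:
n(J) available = 9.429 mol
n(D) = 4801 / 187.10 = 25.66 mol
n/ν → J: 9.429, D: 12.83; J is limiting.
n(G) = (3/1) × 9.429 = 28.29 mol
mass = 28.29 × 167.70 = 4744 g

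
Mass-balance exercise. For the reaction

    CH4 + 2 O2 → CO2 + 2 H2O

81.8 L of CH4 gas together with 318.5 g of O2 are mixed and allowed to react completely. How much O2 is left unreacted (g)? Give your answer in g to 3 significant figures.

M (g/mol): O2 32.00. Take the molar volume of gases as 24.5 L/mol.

105 g

n(CH4) = 81.80 / 24.5 = 3.339 mol
n(O2) = 318.5 / 32.00 = 9.953 mol
n/ν → CH4: 3.339, O2: 4.977; CH4 is limiting.
O2 consumed = (2/1) × 3.339 = 6.678 mol
O2 remaining = 9.953 − 6.678 = 3.275 mol
mass = 3.275 × 32.00 = 104.8 g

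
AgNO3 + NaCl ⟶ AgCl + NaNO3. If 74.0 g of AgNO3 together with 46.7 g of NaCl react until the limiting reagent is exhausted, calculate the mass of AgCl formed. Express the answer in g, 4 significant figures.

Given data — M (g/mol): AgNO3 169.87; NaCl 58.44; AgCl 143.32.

62.43 g

n(AgNO3) = 74.00 / 169.87 = 0.4356 mol
n(NaCl) = 46.70 / 58.44 = 0.7991 mol
n/ν for AgNO3 = 0.4356/1 = 0.4356
n/ν for NaCl = 0.7991/1 = 0.7991
Smallest n/ν is AgNO3 → limiting reagent.
n(AgCl) = (1/1) × 0.4356 = 0.4356 mol
mass = 0.4356 × 143.32 = 62.43 g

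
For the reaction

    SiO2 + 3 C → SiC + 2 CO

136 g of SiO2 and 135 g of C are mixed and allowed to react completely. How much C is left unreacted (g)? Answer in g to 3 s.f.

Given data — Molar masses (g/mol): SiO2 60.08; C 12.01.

53.4 g

n(SiO2) = 136.0 / 60.08 = 2.264 mol
n(C) = 135.0 / 12.01 = 11.24 mol
n/ν for SiO2 = 2.264/1 = 2.264
n/ν for C = 11.24/3 = 3.747
Smallest n/ν is SiO2 → limiting reagent.
C consumed = (3/1) × 2.264 = 6.792 mol
C remaining = 11.24 − 6.792 = 4.448 mol
mass = 4.448 × 12.01 = 53.42 g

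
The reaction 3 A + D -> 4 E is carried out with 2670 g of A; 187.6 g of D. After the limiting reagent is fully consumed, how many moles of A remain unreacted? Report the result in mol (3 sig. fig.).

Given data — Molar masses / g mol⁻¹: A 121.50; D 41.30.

8.35 mol

n(A) = 2670 / 121.50 = 21.98 mol
n(D) = 187.6 / 41.30 = 4.542 mol
n/ν for A = 21.98/3 = 7.327
n/ν for D = 4.542/1 = 4.542
Smallest n/ν is D → limiting reagent.
A consumed = (3/1) × 4.542 = 13.63 mol
A remaining = 21.98 − 13.63 = 8.350 mol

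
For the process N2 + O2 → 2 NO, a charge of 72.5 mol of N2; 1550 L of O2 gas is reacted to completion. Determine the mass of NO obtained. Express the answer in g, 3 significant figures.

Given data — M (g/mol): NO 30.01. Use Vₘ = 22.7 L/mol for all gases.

n(N2) = 72.50 mol
n(O2) = 1550 / 22.7 = 68.28 mol
n/ν for N2 = 72.50/1 = 72.50
n/ν for O2 = 68.28/1 = 68.28
Smallest n/ν is O2 → limiting reagent.
n(NO) = (2/1) × 68.28 = 136.6 mol
mass = 136.6 × 30.01 = 4099 g

4100 g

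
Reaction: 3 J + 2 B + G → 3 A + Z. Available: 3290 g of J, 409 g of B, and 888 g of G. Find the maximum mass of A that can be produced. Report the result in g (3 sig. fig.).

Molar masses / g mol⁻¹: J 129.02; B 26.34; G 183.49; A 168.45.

2450 g

n(J) = 3290 / 129.02 = 25.50 mol
n(B) = 409.0 / 26.34 = 15.53 mol
n(G) = 888.0 / 183.49 = 4.840 mol
n/ν for J = 25.50/3 = 8.500
n/ν for B = 15.53/2 = 7.765
n/ν for G = 4.840/1 = 4.840
Smallest n/ν is G → limiting reagent.
n(A) = (3/1) × 4.840 = 14.52 mol
mass = 14.52 × 168.45 = 2446 g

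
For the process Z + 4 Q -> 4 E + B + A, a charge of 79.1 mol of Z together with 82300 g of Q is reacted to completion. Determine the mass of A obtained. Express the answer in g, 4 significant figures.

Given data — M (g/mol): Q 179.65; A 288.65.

n(Z) = 79.10 mol
n(Q) = 82300 / 179.65 = 458.1 mol
n/ν for Z = 79.10/1 = 79.10
n/ν for Q = 458.1/4 = 114.5
Smallest n/ν is Z → limiting reagent.
n(A) = (1/1) × 79.10 = 79.10 mol
mass = 79.10 × 288.65 = 22830 g

22830 g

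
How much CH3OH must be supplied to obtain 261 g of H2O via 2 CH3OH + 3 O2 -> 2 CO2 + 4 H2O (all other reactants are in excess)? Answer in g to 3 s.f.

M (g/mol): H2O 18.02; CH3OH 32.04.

232 g

n(H2O) = 261 / 18.02 = 14.48 mol
n(CH3OH) = (2/4) × 14.48 = 7.240 mol
mass = 7.240 × 32.04 = 232.0 g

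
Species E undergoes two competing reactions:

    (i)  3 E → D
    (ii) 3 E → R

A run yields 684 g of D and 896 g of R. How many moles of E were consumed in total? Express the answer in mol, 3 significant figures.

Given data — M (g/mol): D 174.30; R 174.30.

n(D) = 684 / 174.30 = 3.924 mol
n(R) = 896 / 174.30 = 5.141 mol
n(E) via (i) = (3/1)×3.924 = 11.77 mol
n(E) via (ii) = (3/1)×5.141 = 15.42 mol
total n(E) = 11.77 + 15.42 = 27.19 mol

27.2 mol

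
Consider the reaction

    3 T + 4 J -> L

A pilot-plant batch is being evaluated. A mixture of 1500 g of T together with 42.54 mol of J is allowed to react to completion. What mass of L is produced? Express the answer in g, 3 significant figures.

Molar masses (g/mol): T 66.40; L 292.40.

2200 g

n(T) = 1500 / 66.40 = 22.59 mol
n(J) = 42.54 mol
n/ν for T = 22.59/3 = 7.530
n/ν for J = 42.54/4 = 10.64
Smallest n/ν is T → limiting reagent.
n(L) = (1/3) × 22.59 = 7.530 mol
mass = 7.530 × 292.40 = 2202 g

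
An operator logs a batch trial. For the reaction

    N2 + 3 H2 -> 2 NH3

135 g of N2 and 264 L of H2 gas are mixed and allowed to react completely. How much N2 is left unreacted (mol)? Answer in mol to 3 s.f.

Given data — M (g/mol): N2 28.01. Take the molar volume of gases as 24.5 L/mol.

1.23 mol

n(N2) = 135.0 / 28.01 = 4.820 mol
n(H2) = 264.0 / 24.5 = 10.78 mol
n/ν for N2 = 4.820/1 = 4.820
n/ν for H2 = 10.78/3 = 3.593
Smallest n/ν is H2 → limiting reagent.
N2 consumed = (1/3) × 10.78 = 3.593 mol
N2 remaining = 4.820 − 3.593 = 1.227 mol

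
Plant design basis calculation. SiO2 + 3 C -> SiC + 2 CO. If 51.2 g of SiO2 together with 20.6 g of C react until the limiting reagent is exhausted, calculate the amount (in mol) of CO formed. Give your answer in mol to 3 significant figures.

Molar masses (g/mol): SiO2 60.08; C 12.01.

n(SiO2) = 51.20 / 60.08 = 0.8522 mol
n(C) = 20.60 / 12.01 = 1.715 mol
n/ν for SiO2 = 0.8522/1 = 0.8522
n/ν for C = 1.715/3 = 0.5717
Smallest n/ν is C → limiting reagent.
n(CO) = (2/3) × 1.715 = 1.143 mol

1.14 mol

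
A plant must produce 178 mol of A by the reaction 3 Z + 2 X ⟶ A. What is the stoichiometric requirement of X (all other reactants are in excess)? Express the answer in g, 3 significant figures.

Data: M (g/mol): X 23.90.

n(A) = 178.0 mol
n(X) = (2/1) × 178.0 = 356.0 mol
mass = 356.0 × 23.90 = 8508 g

8510 g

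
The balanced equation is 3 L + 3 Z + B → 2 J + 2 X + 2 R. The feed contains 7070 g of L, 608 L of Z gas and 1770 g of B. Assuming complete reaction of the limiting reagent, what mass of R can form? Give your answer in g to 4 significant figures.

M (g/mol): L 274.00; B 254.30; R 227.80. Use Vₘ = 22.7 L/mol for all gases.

n(L) = 7070 / 274.00 = 25.80 mol
n(Z) = 608.0 / 22.7 = 26.78 mol
n(B) = 1770 / 254.30 = 6.960 mol
n/ν → L: 8.600, Z: 8.927, B: 6.960; B is limiting.
n(R) = (2/1) × 6.960 = 13.92 mol
mass = 13.92 × 227.80 = 3171 g

3171 g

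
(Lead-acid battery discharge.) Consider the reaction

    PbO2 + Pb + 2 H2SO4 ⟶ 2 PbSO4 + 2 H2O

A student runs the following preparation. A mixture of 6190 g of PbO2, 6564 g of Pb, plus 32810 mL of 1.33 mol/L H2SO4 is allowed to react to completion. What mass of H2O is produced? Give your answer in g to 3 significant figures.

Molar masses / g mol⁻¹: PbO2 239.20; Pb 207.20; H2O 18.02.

n(PbO2) = 6190 / 239.20 = 25.88 mol
n(Pb) = 6564 / 207.20 = 31.68 mol
n(H2SO4) = 1.33 × 32810/1000 = 43.64 mol
n/ν for PbO2 = 25.88/1 = 25.88
n/ν for Pb = 31.68/1 = 31.68
n/ν for H2SO4 = 43.64/2 = 21.82
Smallest n/ν is H2SO4 → limiting reagent.
n(H2O) = (2/2) × 43.64 = 43.64 mol
mass = 43.64 × 18.02 = 786.4 g

786 g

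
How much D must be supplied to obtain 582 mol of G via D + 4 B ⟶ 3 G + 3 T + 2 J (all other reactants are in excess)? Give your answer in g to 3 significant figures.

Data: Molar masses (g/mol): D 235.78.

n(G) = 582.0 mol
n(D) = (1/3) × 582.0 = 194.0 mol
mass = 194.0 × 235.78 = 45740 g

45700 g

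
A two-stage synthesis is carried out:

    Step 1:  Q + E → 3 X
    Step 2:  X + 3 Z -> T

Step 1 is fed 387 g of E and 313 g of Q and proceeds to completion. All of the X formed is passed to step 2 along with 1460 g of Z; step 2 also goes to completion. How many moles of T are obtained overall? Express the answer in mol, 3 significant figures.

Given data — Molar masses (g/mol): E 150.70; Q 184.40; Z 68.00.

5.09 mol

Step 1:
n(E) = 387.0 / 150.70 = 2.568 mol
n(Q) = 313.0 / 184.40 = 1.697 mol
n/ν for E = 2.568/1 = 2.568
n/ν for Q = 1.697/1 = 1.697
Smallest n/ν is Q → limiting reagent.
n(X) produced = (3/1) × 1.697 = 5.091 mol
Step 2:
n(X) available = 5.091 mol
n(Z) = 1460 / 68.00 = 21.47 mol
n/ν for X = 5.091/1 = 5.091
n/ν for Z = 21.47/3 = 7.157
Smallest n/ν is X → limiting reagent.
n(T) = (1/1) × 5.091 = 5.091 mol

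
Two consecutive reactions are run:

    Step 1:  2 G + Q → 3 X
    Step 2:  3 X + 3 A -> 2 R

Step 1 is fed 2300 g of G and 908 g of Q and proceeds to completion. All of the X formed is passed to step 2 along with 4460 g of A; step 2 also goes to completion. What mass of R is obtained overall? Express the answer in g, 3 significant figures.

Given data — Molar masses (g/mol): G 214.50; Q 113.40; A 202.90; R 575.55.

6170 g

Step 1:
n(G) = 2300 / 214.50 = 10.72 mol
n(Q) = 908.0 / 113.40 = 8.007 mol
n/ν for G = 10.72/2 = 5.360
n/ν for Q = 8.007/1 = 8.007
Smallest n/ν is G → limiting reagent.
n(X) produced = (3/2) × 10.72 = 16.08 mol
Step 2:
n(X) available = 16.08 mol
n(A) = 4460 / 202.90 = 21.98 mol
n/ν for X = 16.08/3 = 5.360
n/ν for A = 21.98/3 = 7.327
Smallest n/ν is X → limiting reagent.
n(R) = (2/3) × 16.08 = 10.72 mol
mass = 10.72 × 575.55 = 6170 g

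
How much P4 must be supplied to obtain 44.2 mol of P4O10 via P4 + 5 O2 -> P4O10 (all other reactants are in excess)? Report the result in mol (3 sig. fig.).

n(P4O10) = 44.20 mol
n(P4) = (1/1) × 44.20 = 44.20 mol

44.2 mol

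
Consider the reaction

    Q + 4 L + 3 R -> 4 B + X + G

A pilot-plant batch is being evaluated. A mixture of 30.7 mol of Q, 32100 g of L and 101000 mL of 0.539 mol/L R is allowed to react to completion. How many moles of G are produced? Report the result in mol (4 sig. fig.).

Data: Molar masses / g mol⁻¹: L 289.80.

18.15 mol

n(Q) = 30.70 mol
n(L) = 32100 / 289.80 = 110.8 mol
n(R) = 0.539 × 101000/1000 = 54.44 mol
n/ν for Q = 30.70/1 = 30.70
n/ν for L = 110.8/4 = 27.70
n/ν for R = 54.44/3 = 18.15
Smallest n/ν is R → limiting reagent.
n(G) = (1/3) × 54.44 = 18.15 mol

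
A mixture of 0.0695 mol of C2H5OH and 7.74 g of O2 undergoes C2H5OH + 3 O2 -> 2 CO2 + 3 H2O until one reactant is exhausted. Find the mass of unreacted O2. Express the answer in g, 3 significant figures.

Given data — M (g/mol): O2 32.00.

1.07 g

n(C2H5OH) = 0.06950 mol
n(O2) = 7.740 / 32.00 = 0.2419 mol
n/ν → C2H5OH: 0.06950, O2: 0.08063; C2H5OH is limiting.
O2 consumed = (3/1) × 0.06950 = 0.2085 mol
O2 remaining = 0.2419 − 0.2085 = 0.03340 mol
mass = 0.03340 × 32.00 = 1.069 g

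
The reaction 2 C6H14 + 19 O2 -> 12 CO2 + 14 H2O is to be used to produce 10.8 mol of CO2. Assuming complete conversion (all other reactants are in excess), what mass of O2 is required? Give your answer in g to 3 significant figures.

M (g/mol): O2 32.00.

547 g

n(CO2) = 10.80 mol
n(O2) = (19/12) × 10.80 = 17.10 mol
mass = 17.10 × 32.00 = 547.2 g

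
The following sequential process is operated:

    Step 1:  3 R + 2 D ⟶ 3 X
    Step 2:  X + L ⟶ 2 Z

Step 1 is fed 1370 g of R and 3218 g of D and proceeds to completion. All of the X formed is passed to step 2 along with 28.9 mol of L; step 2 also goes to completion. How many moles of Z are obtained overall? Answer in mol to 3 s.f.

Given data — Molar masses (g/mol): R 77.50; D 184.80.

35.4 mol

Step 1:
n(R) = 1370 / 77.50 = 17.68 mol
n(D) = 3218 / 184.80 = 17.41 mol
n/ν for R = 17.68/3 = 5.893
n/ν for D = 17.41/2 = 8.705
Smallest n/ν is R → limiting reagent.
n(X) produced = (3/3) × 17.68 = 17.68 mol
Step 2:
n(X) available = 17.68 mol
n(L) = 28.90 mol
n/ν for X = 17.68/1 = 17.68
n/ν for L = 28.90/1 = 28.90
Smallest n/ν is X → limiting reagent.
n(Z) = (2/1) × 17.68 = 35.36 mol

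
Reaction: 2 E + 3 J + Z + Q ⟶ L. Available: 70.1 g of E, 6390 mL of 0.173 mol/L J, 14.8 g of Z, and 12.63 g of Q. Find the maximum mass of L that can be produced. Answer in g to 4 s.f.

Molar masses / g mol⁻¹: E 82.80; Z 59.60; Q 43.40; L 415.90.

n(E) = 70.10 / 82.80 = 0.8466 mol
n(J) = 0.173 × 6390/1000 = 1.105 mol
n(Z) = 14.80 / 59.60 = 0.2483 mol
n(Q) = 12.63 / 43.40 = 0.2910 mol
n/ν → E: 0.4233, J: 0.3683, Z: 0.2483, Q: 0.2910; Z is limiting.
n(L) = (1/1) × 0.2483 = 0.2483 mol
mass = 0.2483 × 415.90 = 103.3 g

103.3 g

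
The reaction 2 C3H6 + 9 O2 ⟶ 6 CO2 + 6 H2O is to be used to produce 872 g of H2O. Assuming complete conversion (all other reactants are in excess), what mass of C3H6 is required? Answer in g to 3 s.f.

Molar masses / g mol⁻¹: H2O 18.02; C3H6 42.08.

679 g

n(H2O) = 872 / 18.02 = 48.39 mol
n(C3H6) = (2/6) × 48.39 = 16.13 mol
mass = 16.13 × 42.08 = 678.8 g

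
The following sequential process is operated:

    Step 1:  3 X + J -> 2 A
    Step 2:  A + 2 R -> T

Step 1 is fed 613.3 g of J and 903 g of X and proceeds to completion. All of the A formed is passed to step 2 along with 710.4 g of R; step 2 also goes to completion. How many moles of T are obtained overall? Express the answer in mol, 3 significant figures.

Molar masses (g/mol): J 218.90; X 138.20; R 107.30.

3.31 mol

Step 1:
n(J) = 613.3 / 218.90 = 2.802 mol
n(X) = 903.0 / 138.20 = 6.534 mol
n/ν for J = 2.802/1 = 2.802
n/ν for X = 6.534/3 = 2.178
Smallest n/ν is X → limiting reagent.
n(A) produced = (2/3) × 6.534 = 4.356 mol
Step 2:
n(A) available = 4.356 mol
n(R) = 710.4 / 107.30 = 6.621 mol
n/ν for A = 4.356/1 = 4.356
n/ν for R = 6.621/2 = 3.311
Smallest n/ν is R → limiting reagent.
n(T) = (1/2) × 6.621 = 3.311 mol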